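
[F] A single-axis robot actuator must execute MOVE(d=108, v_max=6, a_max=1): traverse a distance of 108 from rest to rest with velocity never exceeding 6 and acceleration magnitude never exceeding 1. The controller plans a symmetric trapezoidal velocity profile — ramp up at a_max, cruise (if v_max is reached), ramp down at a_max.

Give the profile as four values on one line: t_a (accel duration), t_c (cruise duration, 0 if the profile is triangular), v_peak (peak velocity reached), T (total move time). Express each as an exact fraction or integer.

(v_max)²/a_max = 6²/1 = 36
108 ≥ 36 → trapezoidal
t_a = 6/1 = 6; v_peak = 6
d_cruise = 108 − 36 = 72; t_c = 72/6 = 12
T = 2·6 + 12 = 24

t_a=6 t_c=12 v_peak=6 T=24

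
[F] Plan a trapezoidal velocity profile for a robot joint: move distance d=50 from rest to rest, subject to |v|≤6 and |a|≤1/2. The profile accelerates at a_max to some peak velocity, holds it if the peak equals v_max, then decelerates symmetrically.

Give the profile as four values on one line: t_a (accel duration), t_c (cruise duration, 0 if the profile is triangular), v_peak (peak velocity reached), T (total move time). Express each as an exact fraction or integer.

vₘ²/aₘ = 6²/(1/2) = 72
50 < 72 so t_c = 0
v_peak = √(50·1/2) = √25 = 5
t_a = 5/(1/2) = 10; t_c = 0
T = 2·10 = 20

t_a=10 t_c=0 v_peak=5 T=20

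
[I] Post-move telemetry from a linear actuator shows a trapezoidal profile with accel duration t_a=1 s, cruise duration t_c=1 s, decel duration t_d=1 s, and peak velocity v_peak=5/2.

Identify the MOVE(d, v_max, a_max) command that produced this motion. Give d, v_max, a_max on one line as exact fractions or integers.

d=5 v_max=5/2 a_max=5/2

a_max = (5/2)/1 = 5/2
d_a = ½·5/2·1 = 5/4; d_c = 5/2·1 = 5/2
d = 2·5/4 + 5/2 = 5
t_c = 1 > 0 ⇒ limit active, v_max = 5/2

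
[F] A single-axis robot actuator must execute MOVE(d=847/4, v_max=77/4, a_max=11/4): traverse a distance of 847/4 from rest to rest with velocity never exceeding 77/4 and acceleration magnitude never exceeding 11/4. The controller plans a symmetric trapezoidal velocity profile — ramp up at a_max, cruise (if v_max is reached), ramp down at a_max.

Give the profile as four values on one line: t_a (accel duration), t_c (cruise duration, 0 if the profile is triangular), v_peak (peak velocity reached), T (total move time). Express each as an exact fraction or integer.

t_a=7 t_c=4 v_peak=77/4 T=18

vₘ²/aₘ = (77/4)²/(11/4) = 539/4
847/4 ≥ 539/4 → trapezoidal
t_a = (77/4)/(11/4) = 7; v_peak = 77/4
d_cruise = 847/4 − 539/4 = 77; t_c = 77/(77/4) = 4
T = 2·7 + 4 = 18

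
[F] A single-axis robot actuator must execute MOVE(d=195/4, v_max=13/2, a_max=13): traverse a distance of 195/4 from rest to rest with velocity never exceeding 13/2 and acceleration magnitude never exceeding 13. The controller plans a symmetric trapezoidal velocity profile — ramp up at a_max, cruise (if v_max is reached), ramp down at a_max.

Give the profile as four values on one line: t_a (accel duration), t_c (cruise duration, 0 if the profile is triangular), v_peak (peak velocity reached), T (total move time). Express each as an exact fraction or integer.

t_a=1/2 t_c=7 v_peak=13/2 T=8

(v_max)²/a_max = (13/2)²/13 = 13/4
195/4 ≥ 13/4 → trapezoidal
t_a = (13/2)/13 = 1/2; v_peak = 13/2
d_cruise = 195/4 − 13/4 = 91/2; t_c = (91/2)/(13/2) = 7
T = 2·1/2 + 7 = 8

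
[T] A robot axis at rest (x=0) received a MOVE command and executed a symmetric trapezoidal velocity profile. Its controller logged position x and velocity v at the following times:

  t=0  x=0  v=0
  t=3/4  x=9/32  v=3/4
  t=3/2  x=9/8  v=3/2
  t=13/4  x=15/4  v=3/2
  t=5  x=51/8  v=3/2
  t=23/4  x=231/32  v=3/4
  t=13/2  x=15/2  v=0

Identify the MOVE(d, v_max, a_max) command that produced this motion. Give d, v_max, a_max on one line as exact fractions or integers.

d=15/2 v_max=3/2 a_max=1

final state: t=13/2, x=15/2, v=0 → d = 15/2
a_max = (3/4−0)/(3/4−0) = 1
max v = 3/2 over t∈[3/2,5] → v_max = 3/2
check: 3/2·(3/2+7/2) = 15/2 ✓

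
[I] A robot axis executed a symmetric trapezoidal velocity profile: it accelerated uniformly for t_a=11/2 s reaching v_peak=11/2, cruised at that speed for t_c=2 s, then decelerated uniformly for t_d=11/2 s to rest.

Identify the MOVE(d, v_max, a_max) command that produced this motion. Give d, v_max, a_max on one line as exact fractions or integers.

a_max = (11/2)/(11/2) = 1
d_a = ½·11/2·11/2 = 121/8; d_c = 11/2·2 = 11
d = 2·121/8 + 11 = 165/4
t_c = 2 > 0 so v_max = 11/2

d=165/4 v_max=11/2 a_max=1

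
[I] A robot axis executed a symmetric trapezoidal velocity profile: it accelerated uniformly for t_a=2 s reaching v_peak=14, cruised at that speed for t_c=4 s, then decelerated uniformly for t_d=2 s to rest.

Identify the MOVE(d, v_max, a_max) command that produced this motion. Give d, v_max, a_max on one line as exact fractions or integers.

a_max = 14/2 = 7
d_a = ½·14·2 = 14; d_c = 14·4 = 56
d = 2·14 + 56 = 84
t_c = 4 > 0 so v_max = 14

d=84 v_max=14 a_max=7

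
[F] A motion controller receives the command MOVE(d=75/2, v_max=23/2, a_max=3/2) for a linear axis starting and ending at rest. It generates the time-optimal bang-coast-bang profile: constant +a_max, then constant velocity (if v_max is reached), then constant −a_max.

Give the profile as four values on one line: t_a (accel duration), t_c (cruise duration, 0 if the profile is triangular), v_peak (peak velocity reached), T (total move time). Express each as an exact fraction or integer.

t_a=5 t_c=0 v_peak=15/2 T=10

v_max²/a_max = (23/2)²/(3/2) = 529/6
75/2 < 529/6 so t_c = 0
v_peak = √(75/2·3/2) = √(225/4) = 15/2
t_a = (15/2)/(3/2) = 5; t_c = 0
T = 2·5 = 10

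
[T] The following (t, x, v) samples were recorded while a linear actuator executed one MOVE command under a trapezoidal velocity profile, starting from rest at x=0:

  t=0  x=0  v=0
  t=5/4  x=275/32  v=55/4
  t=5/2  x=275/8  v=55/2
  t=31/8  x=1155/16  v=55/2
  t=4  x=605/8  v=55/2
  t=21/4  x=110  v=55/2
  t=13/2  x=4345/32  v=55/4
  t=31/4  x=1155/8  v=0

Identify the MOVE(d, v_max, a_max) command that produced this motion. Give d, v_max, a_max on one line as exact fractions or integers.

d=1155/8 v_max=55/2 a_max=11

final state: t=31/4, x=1155/8, v=0 → d = 1155/8
a_max = (55/4−0)/(5/4−0) = 11
max v = 55/2 over t∈[5/2,21/4] → v_max = 55/2
check: 55/2·(5/2+11/4) = 1155/8 ✓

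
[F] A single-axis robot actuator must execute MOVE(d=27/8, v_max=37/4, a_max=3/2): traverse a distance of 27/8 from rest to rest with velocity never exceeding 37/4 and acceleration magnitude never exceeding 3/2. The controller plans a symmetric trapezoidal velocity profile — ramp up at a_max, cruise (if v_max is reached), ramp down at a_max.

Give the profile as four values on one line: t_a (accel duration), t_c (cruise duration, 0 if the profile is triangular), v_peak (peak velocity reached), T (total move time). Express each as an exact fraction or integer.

t_a=3/2 t_c=0 v_peak=9/4 T=3

(v_max)²/a_max = (37/4)²/(3/2) = 1369/24
27/8 < 1369/24 so t_c = 0
v_peak = √(27/8·3/2) = √(81/16) = 9/4
t_a = (9/4)/(3/2) = 3/2; t_c = 0
T = 2·3/2 = 3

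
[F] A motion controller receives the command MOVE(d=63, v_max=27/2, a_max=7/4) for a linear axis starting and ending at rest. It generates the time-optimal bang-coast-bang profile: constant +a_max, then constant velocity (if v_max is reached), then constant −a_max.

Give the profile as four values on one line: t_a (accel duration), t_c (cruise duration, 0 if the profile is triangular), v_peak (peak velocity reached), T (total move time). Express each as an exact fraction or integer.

vₘ²/aₘ = (27/2)²/(7/4) = 729/7
63 < 729/7 ⇒ no cruise
v_peak = √(63·7/4) = √(441/4) = 21/2
t_a = (21/2)/(7/4) = 6; t_c = 0
T = 2·6 = 12

t_a=6 t_c=0 v_peak=21/2 T=12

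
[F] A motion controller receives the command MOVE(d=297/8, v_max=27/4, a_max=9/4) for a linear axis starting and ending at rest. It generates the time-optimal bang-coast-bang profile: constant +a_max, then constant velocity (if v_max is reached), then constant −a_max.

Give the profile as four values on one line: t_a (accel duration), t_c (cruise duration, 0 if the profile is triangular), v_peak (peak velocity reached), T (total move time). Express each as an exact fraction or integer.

vₘ²/aₘ = (27/4)²/(9/4) = 81/4
297/8 ≥ 81/4 ⇒ cruise phase
t_a = (27/4)/(9/4) = 3; v_peak = 27/4
d_cruise = 297/8 − 81/4 = 135/8; t_c = (135/8)/(27/4) = 5/2
T = 2·3 + 5/2 = 17/2

t_a=3 t_c=5/2 v_peak=27/4 T=17/2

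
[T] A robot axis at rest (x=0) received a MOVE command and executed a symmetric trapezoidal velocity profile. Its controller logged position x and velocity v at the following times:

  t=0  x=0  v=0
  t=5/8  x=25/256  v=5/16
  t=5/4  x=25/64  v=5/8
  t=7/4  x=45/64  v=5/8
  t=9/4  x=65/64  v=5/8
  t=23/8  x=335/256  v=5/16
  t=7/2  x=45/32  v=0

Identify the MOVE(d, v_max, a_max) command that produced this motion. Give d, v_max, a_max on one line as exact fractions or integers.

d=45/32 v_max=5/8 a_max=1/2

final state: t=7/2, x=45/32, v=0 → d = 45/32
a_max = (5/16−0)/(5/8−0) = 1/2
max v = 5/8 over t∈[5/4,9/4] → v_max = 5/8
check: 5/8·(5/4+1) = 45/32 ✓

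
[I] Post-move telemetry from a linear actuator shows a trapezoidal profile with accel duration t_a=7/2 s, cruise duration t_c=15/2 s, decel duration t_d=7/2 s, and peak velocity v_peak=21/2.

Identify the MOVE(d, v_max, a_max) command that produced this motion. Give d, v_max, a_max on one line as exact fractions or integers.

a_max = (21/2)/(7/2) = 3
d_a = ½·21/2·7/2 = 147/8; d_c = 21/2·15/2 = 315/4
d = 2·147/8 + 315/4 = 231/2
t_c = 15/2 > 0 → v_max = v_peak = 21/2

d=231/2 v_max=21/2 a_max=3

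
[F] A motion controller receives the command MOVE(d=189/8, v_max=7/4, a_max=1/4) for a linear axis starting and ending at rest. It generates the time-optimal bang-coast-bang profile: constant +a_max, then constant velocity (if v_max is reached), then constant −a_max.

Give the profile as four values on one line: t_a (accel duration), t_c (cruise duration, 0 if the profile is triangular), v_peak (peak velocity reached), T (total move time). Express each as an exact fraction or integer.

t_a=7 t_c=13/2 v_peak=7/4 T=41/2

v_max²/a_max = (7/4)²/(1/4) = 49/4
189/8 ≥ 49/4 so v_max reached
t_a = (7/4)/(1/4) = 7; v_peak = 7/4
d_cruise = 189/8 − 49/4 = 91/8; t_c = (91/8)/(7/4) = 13/2
T = 2·7 + 13/2 = 41/2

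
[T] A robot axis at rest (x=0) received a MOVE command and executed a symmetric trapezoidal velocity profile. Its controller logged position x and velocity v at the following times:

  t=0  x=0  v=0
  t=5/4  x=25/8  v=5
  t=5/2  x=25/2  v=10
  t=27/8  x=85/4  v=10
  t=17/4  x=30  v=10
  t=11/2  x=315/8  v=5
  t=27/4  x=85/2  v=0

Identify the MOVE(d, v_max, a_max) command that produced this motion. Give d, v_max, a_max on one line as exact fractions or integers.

d=85/2 v_max=10 a_max=4

final state: t=27/4, x=85/2, v=0 → d = 85/2
a_max = (5−0)/(5/4−0) = 4
max v = 10 over t∈[5/2,17/4] → v_max = 10
check: 10·(5/2+7/4) = 85/2 ✓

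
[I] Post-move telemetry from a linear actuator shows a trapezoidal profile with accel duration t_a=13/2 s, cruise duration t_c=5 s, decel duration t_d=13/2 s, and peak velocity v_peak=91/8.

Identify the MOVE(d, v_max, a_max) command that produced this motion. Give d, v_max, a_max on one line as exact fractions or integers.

d=2093/16 v_max=91/8 a_max=7/4

a_max = (91/8)/(13/2) = 7/4
d_a = ½·91/8·13/2 = 1183/32; d_c = 91/8·5 = 455/8
d = 2·1183/32 + 455/8 = 2093/16
t_c = 5 > 0 ⇒ limit active, v_max = 91/8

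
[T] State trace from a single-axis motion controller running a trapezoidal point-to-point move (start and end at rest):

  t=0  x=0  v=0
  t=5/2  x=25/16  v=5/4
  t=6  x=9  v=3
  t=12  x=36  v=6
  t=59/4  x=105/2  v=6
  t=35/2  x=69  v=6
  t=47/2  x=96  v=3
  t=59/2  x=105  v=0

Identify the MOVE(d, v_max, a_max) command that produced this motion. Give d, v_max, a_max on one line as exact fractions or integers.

d=105 v_max=6 a_max=1/2

final state: t=59/2, x=105, v=0 → d = 105
a_max = (5/4−0)/(5/2−0) = 1/2
max v = 6 over t∈[12,35/2] → v_max = 6
check: 6·(12+11/2) = 105 ✓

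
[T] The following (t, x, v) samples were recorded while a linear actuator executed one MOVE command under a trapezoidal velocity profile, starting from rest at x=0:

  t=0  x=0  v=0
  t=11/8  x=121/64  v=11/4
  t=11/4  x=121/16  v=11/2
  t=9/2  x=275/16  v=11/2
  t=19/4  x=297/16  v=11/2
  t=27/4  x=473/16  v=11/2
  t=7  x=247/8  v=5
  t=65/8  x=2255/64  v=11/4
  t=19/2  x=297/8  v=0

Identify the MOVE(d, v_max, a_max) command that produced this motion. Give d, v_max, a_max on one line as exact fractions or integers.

final state: t=19/2, x=297/8, v=0 → d = 297/8
a_max = (11/4−0)/(11/8−0) = 2
max v = 11/2 over t∈[11/4,27/4] → v_max = 11/2
check: 11/2·(11/4+4) = 297/8 ✓

d=297/8 v_max=11/2 a_max=2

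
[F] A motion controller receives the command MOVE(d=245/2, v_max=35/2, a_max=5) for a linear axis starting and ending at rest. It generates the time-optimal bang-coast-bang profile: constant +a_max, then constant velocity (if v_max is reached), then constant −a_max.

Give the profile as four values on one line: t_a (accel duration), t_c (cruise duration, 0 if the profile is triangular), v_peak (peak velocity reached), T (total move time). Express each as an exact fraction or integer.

t_a=7/2 t_c=7/2 v_peak=35/2 T=21/2

v_max²/a_max = (35/2)²/5 = 245/4
245/2 ≥ 245/4 so v_max reached
t_a = (35/2)/5 = 7/2; v_peak = 35/2
d_cruise = 245/2 − 245/4 = 245/4; t_c = (245/4)/(35/2) = 7/2
T = 2·7/2 + 7/2 = 21/2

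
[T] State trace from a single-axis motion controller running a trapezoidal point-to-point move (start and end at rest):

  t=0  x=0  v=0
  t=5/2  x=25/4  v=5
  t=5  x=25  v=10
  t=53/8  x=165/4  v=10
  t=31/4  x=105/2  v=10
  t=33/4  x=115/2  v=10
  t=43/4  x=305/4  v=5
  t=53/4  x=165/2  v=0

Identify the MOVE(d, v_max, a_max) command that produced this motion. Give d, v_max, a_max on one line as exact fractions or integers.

final state: t=53/4, x=165/2, v=0 → d = 165/2
a_max = (5−0)/(5/2−0) = 2
max v = 10 over t∈[5,33/4] → v_max = 10
check: 10·(5+13/4) = 165/2 ✓

d=165/2 v_max=10 a_max=2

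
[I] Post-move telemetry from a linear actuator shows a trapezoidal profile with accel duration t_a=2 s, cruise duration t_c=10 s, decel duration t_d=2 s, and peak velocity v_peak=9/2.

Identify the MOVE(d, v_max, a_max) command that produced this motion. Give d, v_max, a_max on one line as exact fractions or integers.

a_max = (9/2)/2 = 9/4
d_a = ½·9/2·2 = 9/2; d_c = 9/2·10 = 45
d = 2·9/2 + 45 = 54
t_c = 10 > 0 so v_max = 9/2

d=54 v_max=9/2 a_max=9/4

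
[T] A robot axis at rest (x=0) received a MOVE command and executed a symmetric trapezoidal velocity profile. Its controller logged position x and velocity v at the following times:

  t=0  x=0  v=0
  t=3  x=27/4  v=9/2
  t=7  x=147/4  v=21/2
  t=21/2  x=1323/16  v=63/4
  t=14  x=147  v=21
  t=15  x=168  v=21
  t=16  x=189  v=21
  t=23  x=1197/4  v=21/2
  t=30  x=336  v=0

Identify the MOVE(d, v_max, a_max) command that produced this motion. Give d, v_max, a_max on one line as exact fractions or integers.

d=336 v_max=21 a_max=3/2

final state: t=30, x=336, v=0 → d = 336
a_max = (9/2−0)/(3−0) = 3/2
max v = 21 over t∈[14,16] → v_max = 21
check: 21·(14+2) = 336 ✓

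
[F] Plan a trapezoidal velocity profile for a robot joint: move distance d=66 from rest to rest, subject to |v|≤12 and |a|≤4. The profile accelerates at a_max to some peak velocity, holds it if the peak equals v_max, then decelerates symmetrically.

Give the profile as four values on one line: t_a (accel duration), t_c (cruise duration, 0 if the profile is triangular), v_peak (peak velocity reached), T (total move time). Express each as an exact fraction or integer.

(v_max)²/a_max = 12²/4 = 36
66 ≥ 36 → trapezoidal
t_a = 12/4 = 3; v_peak = 12
d_cruise = 66 − 36 = 30; t_c = 30/12 = 5/2
T = 2·3 + 5/2 = 17/2

t_a=3 t_c=5/2 v_peak=12 T=17/2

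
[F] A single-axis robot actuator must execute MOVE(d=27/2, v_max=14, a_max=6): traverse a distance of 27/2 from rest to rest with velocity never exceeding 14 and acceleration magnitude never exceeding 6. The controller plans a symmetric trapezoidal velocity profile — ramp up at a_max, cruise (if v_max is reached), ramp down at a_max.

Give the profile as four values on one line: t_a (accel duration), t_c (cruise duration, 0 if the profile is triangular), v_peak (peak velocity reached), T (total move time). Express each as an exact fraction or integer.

t_a=3/2 t_c=0 v_peak=9 T=3

v_max²/a_max = 14²/6 = 98/3
27/2 < 98/3 → triangular
v_peak = √(27/2·6) = √81 = 9
t_a = 9/6 = 3/2; t_c = 0
T = 2·3/2 = 3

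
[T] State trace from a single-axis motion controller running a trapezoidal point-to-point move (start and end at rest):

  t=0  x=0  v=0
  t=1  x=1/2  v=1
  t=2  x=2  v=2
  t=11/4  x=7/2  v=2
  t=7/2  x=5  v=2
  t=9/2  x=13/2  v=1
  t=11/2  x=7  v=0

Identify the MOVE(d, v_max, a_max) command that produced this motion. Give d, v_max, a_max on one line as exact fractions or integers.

d=7 v_max=2 a_max=1

final state: t=11/2, x=7, v=0 → d = 7
a_max = (1−0)/(1−0) = 1
max v = 2 over t∈[2,7/2] → v_max = 2
check: 2·(2+3/2) = 7 ✓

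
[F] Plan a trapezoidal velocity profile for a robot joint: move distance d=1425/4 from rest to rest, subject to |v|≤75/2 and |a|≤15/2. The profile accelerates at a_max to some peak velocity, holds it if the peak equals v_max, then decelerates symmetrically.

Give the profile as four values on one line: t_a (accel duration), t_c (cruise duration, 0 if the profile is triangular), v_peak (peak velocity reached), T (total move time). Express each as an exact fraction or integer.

t_a=5 t_c=9/2 v_peak=75/2 T=29/2

v_max²/a_max = (75/2)²/(15/2) = 375/2
1425/4 ≥ 375/2 → trapezoidal
t_a = (75/2)/(15/2) = 5; v_peak = 75/2
d_cruise = 1425/4 − 375/2 = 675/4; t_c = (675/4)/(75/2) = 9/2
T = 2·5 + 9/2 = 29/2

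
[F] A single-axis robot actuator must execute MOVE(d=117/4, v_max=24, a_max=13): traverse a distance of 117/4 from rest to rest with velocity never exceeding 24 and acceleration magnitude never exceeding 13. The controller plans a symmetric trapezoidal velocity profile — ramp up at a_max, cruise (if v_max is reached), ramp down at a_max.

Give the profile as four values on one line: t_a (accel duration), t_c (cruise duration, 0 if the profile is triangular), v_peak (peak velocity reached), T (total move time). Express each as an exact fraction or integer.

(v_max)²/a_max = 24²/13 = 576/13
117/4 < 576/13 so t_c = 0
v_peak = √(117/4·13) = √(1521/4) = 39/2
t_a = (39/2)/13 = 3/2; t_c = 0
T = 2·3/2 = 3

t_a=3/2 t_c=0 v_peak=39/2 T=3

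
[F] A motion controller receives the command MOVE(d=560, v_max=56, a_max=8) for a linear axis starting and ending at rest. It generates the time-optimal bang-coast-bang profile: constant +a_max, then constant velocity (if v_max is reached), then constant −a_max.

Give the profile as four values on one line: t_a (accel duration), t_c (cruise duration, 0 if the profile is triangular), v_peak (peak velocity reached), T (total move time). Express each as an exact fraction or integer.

t_a=7 t_c=3 v_peak=56 T=17

v_max²/a_max = 56²/8 = 392
560 ≥ 392 so v_max reached
t_a = 56/8 = 7; v_peak = 56
d_cruise = 560 − 392 = 168; t_c = 168/56 = 3
T = 2·7 + 3 = 17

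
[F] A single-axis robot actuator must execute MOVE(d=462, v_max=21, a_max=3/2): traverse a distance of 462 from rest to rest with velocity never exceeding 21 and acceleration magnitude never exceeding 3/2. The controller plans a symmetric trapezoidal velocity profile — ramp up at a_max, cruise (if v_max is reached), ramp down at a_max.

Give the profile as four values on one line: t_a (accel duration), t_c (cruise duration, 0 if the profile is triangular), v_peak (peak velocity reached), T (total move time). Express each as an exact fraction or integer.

vₘ²/aₘ = 21²/(3/2) = 294
462 ≥ 294 so v_max reached
t_a = 21/(3/2) = 14; v_peak = 21
d_cruise = 462 − 294 = 168; t_c = 168/21 = 8
T = 2·14 + 8 = 36

t_a=14 t_c=8 v_peak=21 T=36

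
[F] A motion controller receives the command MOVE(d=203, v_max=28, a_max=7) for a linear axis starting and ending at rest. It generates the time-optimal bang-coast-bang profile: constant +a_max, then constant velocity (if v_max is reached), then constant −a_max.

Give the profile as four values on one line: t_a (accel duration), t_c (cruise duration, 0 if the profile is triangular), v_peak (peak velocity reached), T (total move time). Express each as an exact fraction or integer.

(v_max)²/a_max = 28²/7 = 112
203 ≥ 112 ⇒ cruise phase
t_a = 28/7 = 4; v_peak = 28
d_cruise = 203 − 112 = 91; t_c = 91/28 = 13/4
T = 2·4 + 13/4 = 45/4

t_a=4 t_c=13/4 v_peak=28 T=45/4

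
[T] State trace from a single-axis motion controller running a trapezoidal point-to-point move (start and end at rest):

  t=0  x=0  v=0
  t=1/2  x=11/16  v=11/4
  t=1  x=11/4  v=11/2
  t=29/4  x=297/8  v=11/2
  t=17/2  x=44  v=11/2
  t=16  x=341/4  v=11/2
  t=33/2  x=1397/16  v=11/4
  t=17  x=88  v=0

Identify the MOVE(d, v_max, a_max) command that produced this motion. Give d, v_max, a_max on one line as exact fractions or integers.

d=88 v_max=11/2 a_max=11/2

final state: t=17, x=88, v=0 → d = 88
a_max = (11/4−0)/(1/2−0) = 11/2
max v = 11/2 over t∈[1,16] → v_max = 11/2
check: 11/2·(1+15) = 88 ✓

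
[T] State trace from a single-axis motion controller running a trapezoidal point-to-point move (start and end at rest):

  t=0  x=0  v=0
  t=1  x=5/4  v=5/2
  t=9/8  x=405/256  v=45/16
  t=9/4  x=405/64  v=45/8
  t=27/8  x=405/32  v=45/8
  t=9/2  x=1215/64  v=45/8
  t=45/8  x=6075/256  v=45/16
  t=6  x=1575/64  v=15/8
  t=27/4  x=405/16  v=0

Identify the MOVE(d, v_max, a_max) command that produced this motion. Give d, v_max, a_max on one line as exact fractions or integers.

final state: t=27/4, x=405/16, v=0 → d = 405/16
a_max = (5/2−0)/(1−0) = 5/2
max v = 45/8 over t∈[9/4,9/2] → v_max = 45/8
check: 45/8·(9/4+9/4) = 405/16 ✓

d=405/16 v_max=45/8 a_max=5/2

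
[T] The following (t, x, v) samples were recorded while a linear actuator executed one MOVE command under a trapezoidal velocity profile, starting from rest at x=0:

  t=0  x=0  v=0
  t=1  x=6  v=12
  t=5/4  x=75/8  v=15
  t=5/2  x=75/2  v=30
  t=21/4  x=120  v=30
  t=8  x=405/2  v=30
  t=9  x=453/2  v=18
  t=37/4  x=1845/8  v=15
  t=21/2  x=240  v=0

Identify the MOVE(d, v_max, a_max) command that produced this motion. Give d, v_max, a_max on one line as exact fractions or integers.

final state: t=21/2, x=240, v=0 → d = 240
a_max = (12−0)/(1−0) = 12
max v = 30 over t∈[5/2,8] → v_max = 30
check: 30·(5/2+11/2) = 240 ✓

d=240 v_max=30 a_max=12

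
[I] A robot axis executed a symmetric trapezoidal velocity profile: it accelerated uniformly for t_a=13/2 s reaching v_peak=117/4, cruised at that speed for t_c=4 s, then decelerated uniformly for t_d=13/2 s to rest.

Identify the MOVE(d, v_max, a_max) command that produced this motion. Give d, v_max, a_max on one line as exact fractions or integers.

a_max = (117/4)/(13/2) = 9/2
d_a = ½·117/4·13/2 = 1521/16; d_c = 117/4·4 = 117
d = 2·1521/16 + 117 = 2457/8
t_c = 4 > 0 → v_max = v_peak = 117/4

d=2457/8 v_max=117/4 a_max=9/2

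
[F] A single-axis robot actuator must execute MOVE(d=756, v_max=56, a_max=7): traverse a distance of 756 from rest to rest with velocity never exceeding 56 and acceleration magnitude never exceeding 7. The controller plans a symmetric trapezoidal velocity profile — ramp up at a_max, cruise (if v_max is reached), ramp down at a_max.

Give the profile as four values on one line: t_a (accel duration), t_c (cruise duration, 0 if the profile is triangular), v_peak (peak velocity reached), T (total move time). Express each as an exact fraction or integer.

v_max²/a_max = 56²/7 = 448
756 ≥ 448 so v_max reached
t_a = 56/7 = 8; v_peak = 56
d_cruise = 756 − 448 = 308; t_c = 308/56 = 11/2
T = 2·8 + 11/2 = 43/2

t_a=8 t_c=11/2 v_peak=56 T=43/2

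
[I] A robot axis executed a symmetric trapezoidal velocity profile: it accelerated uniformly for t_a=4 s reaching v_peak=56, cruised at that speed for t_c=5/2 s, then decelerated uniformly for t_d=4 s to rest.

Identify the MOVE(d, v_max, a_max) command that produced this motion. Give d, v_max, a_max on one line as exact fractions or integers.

d=364 v_max=56 a_max=14

a_max = 56/4 = 14
d_a = ½·56·4 = 112; d_c = 56·5/2 = 140
d = 2·112 + 140 = 364
t_c = 5/2 > 0 ⇒ limit active, v_max = 56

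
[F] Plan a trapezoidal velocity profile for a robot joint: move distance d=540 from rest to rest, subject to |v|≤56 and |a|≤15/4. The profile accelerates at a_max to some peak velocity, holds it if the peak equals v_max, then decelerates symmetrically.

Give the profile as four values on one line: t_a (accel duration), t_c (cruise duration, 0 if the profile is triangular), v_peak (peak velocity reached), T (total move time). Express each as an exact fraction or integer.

t_a=12 t_c=0 v_peak=45 T=24

vₘ²/aₘ = 56²/(15/4) = 12544/15
540 < 12544/15 → triangular
v_peak = √(540·15/4) = √2025 = 45
t_a = 45/(15/4) = 12; t_c = 0
T = 2·12 = 24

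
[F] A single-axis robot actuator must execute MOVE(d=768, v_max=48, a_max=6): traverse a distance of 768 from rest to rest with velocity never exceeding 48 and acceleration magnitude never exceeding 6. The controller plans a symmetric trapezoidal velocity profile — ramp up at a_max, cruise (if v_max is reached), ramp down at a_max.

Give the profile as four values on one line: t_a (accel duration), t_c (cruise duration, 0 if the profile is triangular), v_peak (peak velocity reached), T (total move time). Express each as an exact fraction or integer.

(v_max)²/a_max = 48²/6 = 384
768 ≥ 384 ⇒ cruise phase
t_a = 48/6 = 8; v_peak = 48
d_cruise = 768 − 384 = 384; t_c = 384/48 = 8
T = 2·8 + 8 = 24

t_a=8 t_c=8 v_peak=48 T=24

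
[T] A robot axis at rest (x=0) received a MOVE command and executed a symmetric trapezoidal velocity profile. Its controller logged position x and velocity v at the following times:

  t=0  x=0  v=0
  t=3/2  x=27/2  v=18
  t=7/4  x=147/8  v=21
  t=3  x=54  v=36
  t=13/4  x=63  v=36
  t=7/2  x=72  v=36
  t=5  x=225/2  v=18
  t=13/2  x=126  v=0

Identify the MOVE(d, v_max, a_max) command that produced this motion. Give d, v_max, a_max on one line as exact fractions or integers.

d=126 v_max=36 a_max=12

final state: t=13/2, x=126, v=0 → d = 126
a_max = (18−0)/(3/2−0) = 12
max v = 36 over t∈[3,7/2] → v_max = 36
check: 36·(3+1/2) = 126 ✓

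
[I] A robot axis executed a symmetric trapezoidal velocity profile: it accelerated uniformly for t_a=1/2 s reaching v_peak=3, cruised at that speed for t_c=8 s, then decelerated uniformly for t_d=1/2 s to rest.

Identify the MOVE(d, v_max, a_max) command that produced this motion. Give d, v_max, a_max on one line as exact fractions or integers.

d=51/2 v_max=3 a_max=6

a_max = 3/(1/2) = 6
d_a = ½·3·1/2 = 3/4; d_c = 3·8 = 24
d = 2·3/4 + 24 = 51/2
t_c = 8 > 0 → v_max = v_peak = 3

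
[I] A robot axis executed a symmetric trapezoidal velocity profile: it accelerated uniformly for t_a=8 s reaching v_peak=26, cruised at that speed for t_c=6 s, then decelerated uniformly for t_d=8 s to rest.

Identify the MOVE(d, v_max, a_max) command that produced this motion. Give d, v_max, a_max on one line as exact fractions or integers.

a_max = 26/8 = 13/4
d_a = ½·26·8 = 104; d_c = 26·6 = 156
d = 2·104 + 156 = 364
t_c = 6 > 0 ⇒ limit active, v_max = 26

d=364 v_max=26 a_max=13/4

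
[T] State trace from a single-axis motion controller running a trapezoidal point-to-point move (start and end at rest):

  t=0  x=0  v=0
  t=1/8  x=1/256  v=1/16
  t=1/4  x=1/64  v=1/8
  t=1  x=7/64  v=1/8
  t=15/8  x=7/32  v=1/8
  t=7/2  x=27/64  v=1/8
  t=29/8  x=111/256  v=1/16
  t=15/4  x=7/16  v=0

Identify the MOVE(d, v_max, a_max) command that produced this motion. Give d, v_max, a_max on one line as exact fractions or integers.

d=7/16 v_max=1/8 a_max=1/2

final state: t=15/4, x=7/16, v=0 → d = 7/16
a_max = (1/16−0)/(1/8−0) = 1/2
max v = 1/8 over t∈[1/4,7/2] → v_max = 1/8
check: 1/8·(1/4+13/4) = 7/16 ✓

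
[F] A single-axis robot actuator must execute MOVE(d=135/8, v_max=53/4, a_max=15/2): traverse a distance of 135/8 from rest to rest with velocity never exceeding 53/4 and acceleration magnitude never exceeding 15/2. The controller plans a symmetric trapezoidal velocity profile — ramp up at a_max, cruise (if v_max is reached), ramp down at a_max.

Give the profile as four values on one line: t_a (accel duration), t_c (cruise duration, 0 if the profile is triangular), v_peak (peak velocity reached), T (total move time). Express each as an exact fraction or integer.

t_a=3/2 t_c=0 v_peak=45/4 T=3

v_max²/a_max = (53/4)²/(15/2) = 2809/120
135/8 < 2809/120 → triangular
v_peak = √(135/8·15/2) = √(2025/16) = 45/4
t_a = (45/4)/(15/2) = 3/2; t_c = 0
T = 2·3/2 = 3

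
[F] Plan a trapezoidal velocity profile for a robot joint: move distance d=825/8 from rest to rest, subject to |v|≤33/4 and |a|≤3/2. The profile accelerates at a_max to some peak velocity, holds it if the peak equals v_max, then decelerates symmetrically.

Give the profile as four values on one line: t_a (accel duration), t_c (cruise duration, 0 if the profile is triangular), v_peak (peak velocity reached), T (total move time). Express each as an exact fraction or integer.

t_a=11/2 t_c=7 v_peak=33/4 T=18

(v_max)²/a_max = (33/4)²/(3/2) = 363/8
825/8 ≥ 363/8 ⇒ cruise phase
t_a = (33/4)/(3/2) = 11/2; v_peak = 33/4
d_cruise = 825/8 − 363/8 = 231/4; t_c = (231/4)/(33/4) = 7
T = 2·11/2 + 7 = 18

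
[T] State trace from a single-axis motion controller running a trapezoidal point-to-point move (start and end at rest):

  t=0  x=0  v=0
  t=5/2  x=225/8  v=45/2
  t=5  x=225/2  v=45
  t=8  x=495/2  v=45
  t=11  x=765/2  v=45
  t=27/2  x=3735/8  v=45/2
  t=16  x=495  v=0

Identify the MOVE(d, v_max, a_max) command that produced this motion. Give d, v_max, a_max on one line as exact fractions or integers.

d=495 v_max=45 a_max=9

final state: t=16, x=495, v=0 → d = 495
a_max = (45/2−0)/(5/2−0) = 9
max v = 45 over t∈[5,11] → v_max = 45
check: 45·(5+6) = 495 ✓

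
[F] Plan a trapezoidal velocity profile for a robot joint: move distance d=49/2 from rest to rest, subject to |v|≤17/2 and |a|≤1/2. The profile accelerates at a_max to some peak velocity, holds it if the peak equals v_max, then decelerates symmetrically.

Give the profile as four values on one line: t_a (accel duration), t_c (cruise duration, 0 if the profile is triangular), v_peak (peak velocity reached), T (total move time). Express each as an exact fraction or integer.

v_max²/a_max = (17/2)²/(1/2) = 289/2
49/2 < 289/2 ⇒ no cruise
v_peak = √(49/2·1/2) = √(49/4) = 7/2
t_a = (7/2)/(1/2) = 7; t_c = 0
T = 2·7 = 14

t_a=7 t_c=0 v_peak=7/2 T=14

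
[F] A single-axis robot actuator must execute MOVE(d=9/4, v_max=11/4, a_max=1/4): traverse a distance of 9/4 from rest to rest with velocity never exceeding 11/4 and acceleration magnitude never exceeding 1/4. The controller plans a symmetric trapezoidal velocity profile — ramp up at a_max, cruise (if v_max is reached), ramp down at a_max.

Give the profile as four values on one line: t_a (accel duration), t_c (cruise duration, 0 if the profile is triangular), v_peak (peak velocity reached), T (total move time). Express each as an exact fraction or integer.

t_a=3 t_c=0 v_peak=3/4 T=6

(v_max)²/a_max = (11/4)²/(1/4) = 121/4
9/4 < 121/4 so t_c = 0
v_peak = √(9/4·1/4) = √(9/16) = 3/4
t_a = (3/4)/(1/4) = 3; t_c = 0
T = 2·3 = 6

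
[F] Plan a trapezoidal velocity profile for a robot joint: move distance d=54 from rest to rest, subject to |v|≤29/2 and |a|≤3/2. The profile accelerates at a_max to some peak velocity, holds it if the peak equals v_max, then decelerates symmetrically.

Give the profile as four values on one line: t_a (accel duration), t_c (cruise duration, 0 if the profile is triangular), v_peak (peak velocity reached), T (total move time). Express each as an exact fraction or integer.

t_a=6 t_c=0 v_peak=9 T=12

(v_max)²/a_max = (29/2)²/(3/2) = 841/6
54 < 841/6 → triangular
v_peak = √(54·3/2) = √81 = 9
t_a = 9/(3/2) = 6; t_c = 0
T = 2·6 = 12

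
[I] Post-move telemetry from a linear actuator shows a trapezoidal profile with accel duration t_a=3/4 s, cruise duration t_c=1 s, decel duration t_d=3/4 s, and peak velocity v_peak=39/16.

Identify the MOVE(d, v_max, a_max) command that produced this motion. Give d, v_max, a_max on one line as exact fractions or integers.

d=273/64 v_max=39/16 a_max=13/4

a_max = (39/16)/(3/4) = 13/4
d_a = ½·39/16·3/4 = 117/128; d_c = 39/16·1 = 39/16
d = 2·117/128 + 39/16 = 273/64
t_c = 1 > 0 → v_max = v_peak = 39/16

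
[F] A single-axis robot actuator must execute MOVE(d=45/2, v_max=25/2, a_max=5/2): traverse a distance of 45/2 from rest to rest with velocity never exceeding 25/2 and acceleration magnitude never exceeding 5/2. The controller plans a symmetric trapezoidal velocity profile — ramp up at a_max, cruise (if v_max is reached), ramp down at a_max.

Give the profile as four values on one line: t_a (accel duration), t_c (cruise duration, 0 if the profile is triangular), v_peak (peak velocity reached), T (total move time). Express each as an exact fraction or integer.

t_a=3 t_c=0 v_peak=15/2 T=6

v_max²/a_max = (25/2)²/(5/2) = 125/2
45/2 < 125/2 → triangular
v_peak = √(45/2·5/2) = √(225/4) = 15/2
t_a = (15/2)/(5/2) = 3; t_c = 0
T = 2·3 = 6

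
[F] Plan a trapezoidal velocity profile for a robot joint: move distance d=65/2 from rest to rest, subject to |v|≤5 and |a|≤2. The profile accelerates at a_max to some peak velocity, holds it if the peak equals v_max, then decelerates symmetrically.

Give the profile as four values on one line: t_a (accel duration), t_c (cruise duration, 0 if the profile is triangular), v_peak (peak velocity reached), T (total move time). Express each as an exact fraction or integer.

(v_max)²/a_max = 5²/2 = 25/2
65/2 ≥ 25/2 → trapezoidal
t_a = 5/2; v_peak = 5
d_cruise = 65/2 − 25/2 = 20; t_c = 20/5 = 4
T = 2·5/2 + 4 = 9

t_a=5/2 t_c=4 v_peak=5 T=9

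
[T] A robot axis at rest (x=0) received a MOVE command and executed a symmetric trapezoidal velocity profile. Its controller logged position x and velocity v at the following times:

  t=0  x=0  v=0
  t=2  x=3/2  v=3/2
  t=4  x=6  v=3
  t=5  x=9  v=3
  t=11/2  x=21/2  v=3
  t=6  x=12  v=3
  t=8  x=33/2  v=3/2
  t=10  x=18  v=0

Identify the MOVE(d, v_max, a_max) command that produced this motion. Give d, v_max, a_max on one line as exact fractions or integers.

d=18 v_max=3 a_max=3/4

final state: t=10, x=18, v=0 → d = 18
a_max = (3/2−0)/(2−0) = 3/4
max v = 3 over t∈[4,6] → v_max = 3
check: 3·(4+2) = 18 ✓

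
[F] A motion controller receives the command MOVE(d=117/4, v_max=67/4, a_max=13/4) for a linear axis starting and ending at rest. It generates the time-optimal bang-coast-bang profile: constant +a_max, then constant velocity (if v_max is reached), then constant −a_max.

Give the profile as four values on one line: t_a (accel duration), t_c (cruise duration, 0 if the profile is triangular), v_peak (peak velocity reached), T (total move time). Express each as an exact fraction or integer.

t_a=3 t_c=0 v_peak=39/4 T=6

v_max²/a_max = (67/4)²/(13/4) = 4489/52
117/4 < 4489/52 ⇒ no cruise
v_peak = √(117/4·13/4) = √(1521/16) = 39/4
t_a = (39/4)/(13/4) = 3; t_c = 0
T = 2·3 = 6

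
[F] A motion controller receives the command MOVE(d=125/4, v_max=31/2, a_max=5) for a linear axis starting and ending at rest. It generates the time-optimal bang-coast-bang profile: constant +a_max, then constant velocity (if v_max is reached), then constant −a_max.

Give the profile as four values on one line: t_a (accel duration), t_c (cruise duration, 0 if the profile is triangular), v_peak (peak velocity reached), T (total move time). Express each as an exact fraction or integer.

t_a=5/2 t_c=0 v_peak=25/2 T=5

vₘ²/aₘ = (31/2)²/5 = 961/20
125/4 < 961/20 → triangular
v_peak = √(125/4·5) = √(625/4) = 25/2
t_a = (25/2)/5 = 5/2; t_c = 0
T = 2·5/2 = 5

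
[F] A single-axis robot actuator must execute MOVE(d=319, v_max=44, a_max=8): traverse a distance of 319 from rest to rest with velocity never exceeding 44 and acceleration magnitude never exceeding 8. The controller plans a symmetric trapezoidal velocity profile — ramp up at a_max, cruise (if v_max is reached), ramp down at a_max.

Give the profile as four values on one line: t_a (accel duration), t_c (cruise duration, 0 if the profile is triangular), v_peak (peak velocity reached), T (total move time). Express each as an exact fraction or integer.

t_a=11/2 t_c=7/4 v_peak=44 T=51/4

vₘ²/aₘ = 44²/8 = 242
319 ≥ 242 → trapezoidal
t_a = 44/8 = 11/2; v_peak = 44
d_cruise = 319 − 242 = 77; t_c = 77/44 = 7/4
T = 2·11/2 + 7/4 = 51/4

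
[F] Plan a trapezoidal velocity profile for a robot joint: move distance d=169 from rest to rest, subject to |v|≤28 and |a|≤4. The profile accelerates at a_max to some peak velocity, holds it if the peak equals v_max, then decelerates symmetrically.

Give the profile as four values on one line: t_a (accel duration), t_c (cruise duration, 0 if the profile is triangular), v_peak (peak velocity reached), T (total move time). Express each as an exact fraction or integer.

vₘ²/aₘ = 28²/4 = 196
169 < 196 ⇒ no cruise
v_peak = √(169·4) = √676 = 26
t_a = 26/4 = 13/2; t_c = 0
T = 2·13/2 = 13

t_a=13/2 t_c=0 v_peak=26 T=13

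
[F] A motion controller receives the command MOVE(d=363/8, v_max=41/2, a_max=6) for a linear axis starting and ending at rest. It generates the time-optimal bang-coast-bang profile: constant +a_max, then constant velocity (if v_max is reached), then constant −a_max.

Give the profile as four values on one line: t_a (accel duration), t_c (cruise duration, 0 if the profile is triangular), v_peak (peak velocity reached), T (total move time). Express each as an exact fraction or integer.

t_a=11/4 t_c=0 v_peak=33/2 T=11/2

vₘ²/aₘ = (41/2)²/6 = 1681/24
363/8 < 1681/24 ⇒ no cruise
v_peak = √(363/8·6) = √(1089/4) = 33/2
t_a = (33/2)/6 = 11/4; t_c = 0
T = 2·11/4 = 11/2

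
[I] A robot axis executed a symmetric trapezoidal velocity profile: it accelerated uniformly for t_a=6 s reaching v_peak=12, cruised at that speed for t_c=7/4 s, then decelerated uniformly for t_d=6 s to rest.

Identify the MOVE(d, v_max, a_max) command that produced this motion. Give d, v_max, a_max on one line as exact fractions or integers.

d=93 v_max=12 a_max=2

a_max = 12/6 = 2
d_a = ½·12·6 = 36; d_c = 12·7/4 = 21
d = 2·36 + 21 = 93
t_c = 7/4 > 0 → v_max = v_peak = 12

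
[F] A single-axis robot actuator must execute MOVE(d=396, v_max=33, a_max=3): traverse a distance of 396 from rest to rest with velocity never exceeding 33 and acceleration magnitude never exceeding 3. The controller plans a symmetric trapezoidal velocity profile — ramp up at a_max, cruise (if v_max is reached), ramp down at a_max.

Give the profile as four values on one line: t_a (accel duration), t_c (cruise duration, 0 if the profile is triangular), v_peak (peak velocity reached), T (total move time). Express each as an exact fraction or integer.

t_a=11 t_c=1 v_peak=33 T=23

vₘ²/aₘ = 33²/3 = 363
396 ≥ 363 ⇒ cruise phase
t_a = 33/3 = 11; v_peak = 33
d_cruise = 396 − 363 = 33; t_c = 33/33 = 1
T = 2·11 + 1 = 23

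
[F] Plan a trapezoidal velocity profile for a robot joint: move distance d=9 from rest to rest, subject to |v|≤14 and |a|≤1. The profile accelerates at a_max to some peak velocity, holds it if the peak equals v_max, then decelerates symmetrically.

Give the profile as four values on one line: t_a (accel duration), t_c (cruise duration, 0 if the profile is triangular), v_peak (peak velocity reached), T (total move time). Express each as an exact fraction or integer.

v_max²/a_max = 14²/1 = 196
9 < 196 so t_c = 0
v_peak = √(9·1) = √9 = 3
t_a = 3/1 = 3; t_c = 0
T = 2·3 = 6

t_a=3 t_c=0 v_peak=3 T=6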